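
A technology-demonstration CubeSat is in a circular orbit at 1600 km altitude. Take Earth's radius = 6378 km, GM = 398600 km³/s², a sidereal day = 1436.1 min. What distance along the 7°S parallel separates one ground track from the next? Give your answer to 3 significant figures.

Semi-major axis a = 6378 + 1600 = 7978 km. Period T = 2π√(a³/μ) = 2π√(7978³/398600) = 7091.7 s = 118.20 min.
Node shift per orbit = (7091.7/86166) × 360° = 29.63°.
Equatorial spacing = 29.63 × 111.3 km/° = 3298 km.
At 7° latitude, spacing = 3298 × cos(7°) = 3274 km.

3270 km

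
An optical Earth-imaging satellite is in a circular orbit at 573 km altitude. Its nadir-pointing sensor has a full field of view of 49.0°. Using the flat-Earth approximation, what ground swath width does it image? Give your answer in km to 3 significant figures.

522 km

Half-angle = 49.0°/2 = 24.5°.
Swath width ≈ 2h·tan(θ/2) = 2 × 573 × tan(24.5°) = 522.3 km.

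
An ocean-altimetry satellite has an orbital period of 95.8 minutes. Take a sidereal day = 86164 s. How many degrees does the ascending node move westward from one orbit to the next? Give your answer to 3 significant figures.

24.0°

T = 95.8 min = 5748.0 s.
During one orbit Earth rotates (5748.0 / 86164) × 360° = 24.02°.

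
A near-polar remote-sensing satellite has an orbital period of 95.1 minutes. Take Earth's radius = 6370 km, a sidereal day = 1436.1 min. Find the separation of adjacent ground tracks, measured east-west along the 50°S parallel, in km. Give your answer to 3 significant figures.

T = 95.1 min = 5706.0 s.
Node shift per orbit = (5706.0/86166) × 360° = 23.84°.
Equatorial spacing = 23.84 × 111.2 km/° = 2650 km.
At 50° latitude, spacing = 2650 × cos(50°) = 1704 km.

1700 km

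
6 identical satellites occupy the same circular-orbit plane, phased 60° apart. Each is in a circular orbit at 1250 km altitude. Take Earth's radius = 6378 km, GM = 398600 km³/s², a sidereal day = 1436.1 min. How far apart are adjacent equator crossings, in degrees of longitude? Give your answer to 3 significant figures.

Semi-major axis a = 6378 + 1250 = 7628 km. Period T = 2π√(a³/μ) = 2π√(7628³/398600) = 6630.2 s = 110.50 min.
Single-satellite node shift = (6630.2/86166) × 360° = 27.70°.
With 6 satellites evenly phased, successive equator crossings are 27.70/6 = 4.617° apart.

4.62°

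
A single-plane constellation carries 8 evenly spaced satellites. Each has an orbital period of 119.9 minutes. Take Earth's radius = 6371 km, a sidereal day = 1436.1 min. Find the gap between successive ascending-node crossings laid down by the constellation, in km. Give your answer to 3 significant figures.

418 km

T = 119.9 min = 7194.0 s.
Single-satellite node shift = (7194.0/86166) × 360° = 30.06°.
With 8 satellites evenly phased, successive equator crossings are 30.06/8 = 3.757° apart.
That is 3.757 × 111.2 = 418 km at the equator.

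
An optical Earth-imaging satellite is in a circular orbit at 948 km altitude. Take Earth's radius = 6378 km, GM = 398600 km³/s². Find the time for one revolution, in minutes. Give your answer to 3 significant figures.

Semi-major axis a = 6378 + 948 = 7326 km. Period T = 2π√(a³/μ) = 2π√(7326³/398600) = 6240.4 s = 104.01 min.

104 min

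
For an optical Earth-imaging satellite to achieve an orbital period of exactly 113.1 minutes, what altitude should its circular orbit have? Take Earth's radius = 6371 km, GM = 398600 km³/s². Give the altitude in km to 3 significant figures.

1380 km

T = 113.1 min = 6786.0 s.
From T = 2π√(a³/μ): a = (μ T²/4π²)^(1/3) = (398600 × 6786.0² / 4π²)^(1/3) = 7747 km.
Altitude h = a − R = 7747 − 6371 = 1376 km.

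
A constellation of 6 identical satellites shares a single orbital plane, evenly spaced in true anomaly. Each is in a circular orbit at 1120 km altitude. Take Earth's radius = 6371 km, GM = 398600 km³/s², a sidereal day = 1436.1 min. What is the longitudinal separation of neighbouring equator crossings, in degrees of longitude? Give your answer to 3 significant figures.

Semi-major axis a = 6371 + 1120 = 7491 km. Period T = 2π√(a³/μ) = 2π√(7491³/398600) = 6452.4 s = 107.54 min.
Single-satellite node shift = (6452.4/86166) × 360° = 26.96°.
With 6 satellites evenly phased, successive equator crossings are 26.96/6 = 4.493° apart.

4.49°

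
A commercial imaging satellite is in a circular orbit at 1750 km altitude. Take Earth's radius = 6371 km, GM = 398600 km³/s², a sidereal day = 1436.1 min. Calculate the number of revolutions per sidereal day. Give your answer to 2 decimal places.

11.83

Semi-major axis a = 6371 + 1750 = 8121 km. Period T = 2π√(a³/μ) = 2π√(8121³/398600) = 7283.3 s = 121.39 min.
Orbits per sidereal day = 86166 / 7283.3 = 11.831.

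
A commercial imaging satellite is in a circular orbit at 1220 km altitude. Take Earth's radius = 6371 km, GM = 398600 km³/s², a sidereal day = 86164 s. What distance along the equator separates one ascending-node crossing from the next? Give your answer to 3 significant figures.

3060 km

Semi-major axis a = 6371 + 1220 = 7591 km. Period T = 2π√(a³/μ) = 2π√(7591³/398600) = 6582.0 s = 109.70 min.
During one orbit Earth rotates (6582.0 / 86164) × 360° = 27.50°.
At the equator that is 27.50° × (2π·6371/360) km/° = 27.50 × 111.2 = 3058 km.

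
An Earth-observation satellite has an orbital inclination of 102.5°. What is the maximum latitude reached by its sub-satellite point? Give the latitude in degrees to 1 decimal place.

Retrograde orbit: the ground track reaches ±(180° − i) = ±(180 − 102.5) = ±77.5°.

77.5°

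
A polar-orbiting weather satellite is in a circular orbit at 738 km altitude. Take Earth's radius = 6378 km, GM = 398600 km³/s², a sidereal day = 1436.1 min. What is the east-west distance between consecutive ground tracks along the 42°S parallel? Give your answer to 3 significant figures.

Semi-major axis a = 6378 + 738 = 7116 km. Period T = 2π√(a³/μ) = 2π√(7116³/398600) = 5974.0 s = 99.57 min.
Node shift per orbit = (5974.0/86166) × 360° = 24.96°.
Equatorial spacing = 24.96 × 111.3 km/° = 2778 km.
At 42° latitude, spacing = 2778 × cos(42°) = 2065 km.

2060 km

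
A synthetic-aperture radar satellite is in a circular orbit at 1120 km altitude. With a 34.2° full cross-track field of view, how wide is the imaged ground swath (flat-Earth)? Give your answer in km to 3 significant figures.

Half-angle = 34.2°/2 = 17.1°.
Swath width ≈ 2h·tan(θ/2) = 2 × 1120 × tan(17.1°) = 689.1 km.

689 km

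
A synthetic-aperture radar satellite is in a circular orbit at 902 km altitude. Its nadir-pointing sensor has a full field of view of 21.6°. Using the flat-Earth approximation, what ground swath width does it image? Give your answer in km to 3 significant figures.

Half-angle = 21.6°/2 = 10.8°.
Swath width ≈ 2h·tan(θ/2) = 2 × 902 × tan(10.8°) = 344.1 km.

344 km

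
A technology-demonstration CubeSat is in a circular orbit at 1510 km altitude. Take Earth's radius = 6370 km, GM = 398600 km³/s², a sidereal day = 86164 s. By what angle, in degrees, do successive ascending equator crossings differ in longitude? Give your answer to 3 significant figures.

Semi-major axis a = 6370 + 1510 = 7880 km. Period T = 2π√(a³/μ) = 2π√(7880³/398600) = 6961.5 s = 116.02 min.
During one orbit Earth rotates (6961.5 / 86164) × 360° = 29.09°.

29.1°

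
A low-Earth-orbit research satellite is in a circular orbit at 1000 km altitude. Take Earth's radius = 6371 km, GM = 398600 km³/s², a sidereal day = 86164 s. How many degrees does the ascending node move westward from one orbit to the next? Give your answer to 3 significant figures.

26.3°

Semi-major axis a = 6371 + 1000 = 7371 km. Period T = 2π√(a³/μ) = 2π√(7371³/398600) = 6298.0 s = 104.97 min.
During one orbit Earth rotates (6298.0 / 86164) × 360° = 26.31°.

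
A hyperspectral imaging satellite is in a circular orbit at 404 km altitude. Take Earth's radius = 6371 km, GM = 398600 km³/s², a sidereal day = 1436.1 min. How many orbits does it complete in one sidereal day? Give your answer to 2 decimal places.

Semi-major axis a = 6371 + 404 = 6775 km. Period T = 2π√(a³/μ) = 2π√(6775³/398600) = 5549.8 s = 92.50 min.
Orbits per sidereal day = 86166 / 5549.8 = 15.526.

15.53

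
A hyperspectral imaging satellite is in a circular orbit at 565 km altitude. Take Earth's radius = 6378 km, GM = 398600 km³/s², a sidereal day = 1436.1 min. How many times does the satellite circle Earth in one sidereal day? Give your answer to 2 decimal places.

Semi-major axis a = 6378 + 565 = 6943 km. Period T = 2π√(a³/μ) = 2π√(6943³/398600) = 5757.5 s = 95.96 min.
Orbits per sidereal day = 86166 / 5757.5 = 14.966.

14.97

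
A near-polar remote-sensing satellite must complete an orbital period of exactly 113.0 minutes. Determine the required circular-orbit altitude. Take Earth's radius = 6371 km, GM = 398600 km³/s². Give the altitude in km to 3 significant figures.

1370 km

T = 113.0 min = 6780.0 s.
From T = 2π√(a³/μ): a = (μ T²/4π²)^(1/3) = (398600 × 6780.0² / 4π²)^(1/3) = 7742 km.
Altitude h = a − R = 7742 − 6371 = 1371 km.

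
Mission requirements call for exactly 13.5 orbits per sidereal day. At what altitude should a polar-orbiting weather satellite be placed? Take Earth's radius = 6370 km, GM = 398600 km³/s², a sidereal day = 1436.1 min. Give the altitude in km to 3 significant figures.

Required period T = 86166 / 13.5 = 6382.7 s.
From T = 2π√(a³/μ): a = (μ T²/4π²)^(1/3) = (398600 × 6382.7² / 4π²)^(1/3) = 7437 km.
Altitude h = a − R = 7437 − 6370 = 1067 km.

1070 km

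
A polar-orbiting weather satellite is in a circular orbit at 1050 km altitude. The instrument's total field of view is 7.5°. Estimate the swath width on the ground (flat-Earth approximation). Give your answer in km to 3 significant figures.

138 km

Half-angle = 7.5°/2 = 3.75°.
Swath width ≈ 2h·tan(θ/2) = 2 × 1050 × tan(3.75°) = 137.6 km.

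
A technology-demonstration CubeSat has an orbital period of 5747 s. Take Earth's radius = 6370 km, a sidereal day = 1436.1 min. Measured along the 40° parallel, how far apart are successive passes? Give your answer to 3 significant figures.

Node shift per orbit = (5747.0/86166) × 360° = 24.01°.
Equatorial spacing = 24.01 × 111.2 km/° = 2669 km.
At 40° latitude, spacing = 2669 × cos(40°) = 2045 km.

2040 km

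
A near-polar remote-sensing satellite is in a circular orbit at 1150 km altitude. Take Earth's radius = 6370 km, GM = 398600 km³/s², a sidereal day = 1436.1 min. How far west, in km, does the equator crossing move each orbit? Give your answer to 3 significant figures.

Semi-major axis a = 6370 + 1150 = 7520 km. Period T = 2π√(a³/μ) = 2π√(7520³/398600) = 6489.9 s = 108.16 min.
During one orbit Earth rotates (6489.9 / 86166) × 360° = 27.11°.
At the equator that is 27.11° × (2π·6370/360) km/° = 27.11 × 111.2 = 3015 km.

3010 km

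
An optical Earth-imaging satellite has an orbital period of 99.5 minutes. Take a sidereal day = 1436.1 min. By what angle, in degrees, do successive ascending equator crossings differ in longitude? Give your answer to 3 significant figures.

T = 99.5 min = 5970.0 s.
During one orbit Earth rotates (5970.0 / 86166) × 360° = 24.94°.

24.9°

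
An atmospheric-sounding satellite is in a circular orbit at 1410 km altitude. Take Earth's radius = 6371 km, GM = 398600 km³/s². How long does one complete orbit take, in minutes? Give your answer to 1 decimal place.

Semi-major axis a = 6371 + 1410 = 7781 km. Period T = 2π√(a³/μ) = 2π√(7781³/398600) = 6830.7 s = 113.84 min.

113.8 min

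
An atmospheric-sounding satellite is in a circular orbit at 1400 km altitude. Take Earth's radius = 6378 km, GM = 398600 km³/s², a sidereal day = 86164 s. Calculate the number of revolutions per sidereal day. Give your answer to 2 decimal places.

Semi-major axis a = 6378 + 1400 = 7778 km. Period T = 2π√(a³/μ) = 2π√(7778³/398600) = 6826.7 s = 113.78 min.
Orbits per sidereal day = 86164 / 6826.7 = 12.622.

12.62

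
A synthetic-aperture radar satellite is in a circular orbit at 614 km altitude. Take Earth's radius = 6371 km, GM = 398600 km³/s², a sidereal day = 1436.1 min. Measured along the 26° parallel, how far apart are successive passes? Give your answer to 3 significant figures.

Semi-major axis a = 6371 + 614 = 6985 km. Period T = 2π√(a³/μ) = 2π√(6985³/398600) = 5809.8 s = 96.83 min.
Node shift per orbit = (5809.8/86166) × 360° = 24.27°.
Equatorial spacing = 24.27 × 111.2 km/° = 2699 km.
At 26° latitude, spacing = 2699 × cos(26°) = 2426 km.

2430 km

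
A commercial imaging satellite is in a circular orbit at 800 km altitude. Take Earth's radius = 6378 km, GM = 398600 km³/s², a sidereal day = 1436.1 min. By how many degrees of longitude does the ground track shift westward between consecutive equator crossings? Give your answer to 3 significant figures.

25.3°

Semi-major axis a = 6378 + 800 = 7178 km. Period T = 2π√(a³/μ) = 2π√(7178³/398600) = 6052.2 s = 100.87 min.
During one orbit Earth rotates (6052.2 / 86166) × 360° = 25.29°.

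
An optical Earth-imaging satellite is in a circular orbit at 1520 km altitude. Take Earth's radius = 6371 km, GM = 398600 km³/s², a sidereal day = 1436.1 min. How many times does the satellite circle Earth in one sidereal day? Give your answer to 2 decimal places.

Semi-major axis a = 6371 + 1520 = 7891 km. Period T = 2π√(a³/μ) = 2π√(7891³/398600) = 6976.0 s = 116.27 min.
Orbits per sidereal day = 86166 / 6976.0 = 12.352.

12.35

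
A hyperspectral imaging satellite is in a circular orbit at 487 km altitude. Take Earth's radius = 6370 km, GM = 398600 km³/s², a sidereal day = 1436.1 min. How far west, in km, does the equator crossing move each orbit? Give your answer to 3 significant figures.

Semi-major axis a = 6370 + 487 = 6857 km. Period T = 2π√(a³/μ) = 2π√(6857³/398600) = 5650.8 s = 94.18 min.
During one orbit Earth rotates (5650.8 / 86166) × 360° = 23.61°.
At the equator that is 23.61° × (2π·6370/360) km/° = 23.61 × 111.2 = 2625 km.

2620 km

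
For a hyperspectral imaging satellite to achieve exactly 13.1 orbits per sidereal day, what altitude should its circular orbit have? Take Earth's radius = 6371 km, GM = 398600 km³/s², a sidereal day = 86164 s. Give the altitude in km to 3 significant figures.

1220 km

Required period T = 86164 / 13.1 = 6577.4 s.
From T = 2π√(a³/μ): a = (μ T²/4π²)^(1/3) = (398600 × 6577.4² / 4π²)^(1/3) = 7587 km.
Altitude h = a − R = 7587 − 6371 = 1216 km.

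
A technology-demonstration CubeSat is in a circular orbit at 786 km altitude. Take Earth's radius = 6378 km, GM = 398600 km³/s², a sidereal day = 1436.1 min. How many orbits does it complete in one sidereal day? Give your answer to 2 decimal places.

Semi-major axis a = 6378 + 786 = 7164 km. Period T = 2π√(a³/μ) = 2π√(7164³/398600) = 6034.5 s = 100.58 min.
Orbits per sidereal day = 86166 / 6034.5 = 14.279.

14.28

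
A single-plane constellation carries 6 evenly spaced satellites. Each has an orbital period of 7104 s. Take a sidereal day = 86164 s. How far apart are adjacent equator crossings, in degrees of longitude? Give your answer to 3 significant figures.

4.95°

Single-satellite node shift = (7104.0/86164) × 360° = 29.68°.
With 6 satellites evenly phased, successive equator crossings are 29.68/6 = 4.947° apart.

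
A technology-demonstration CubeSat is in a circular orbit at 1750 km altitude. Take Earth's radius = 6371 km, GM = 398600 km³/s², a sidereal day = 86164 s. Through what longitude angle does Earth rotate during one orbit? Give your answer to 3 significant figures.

Semi-major axis a = 6371 + 1750 = 8121 km. Period T = 2π√(a³/μ) = 2π√(8121³/398600) = 7283.3 s = 121.39 min.
During one orbit Earth rotates (7283.3 / 86164) × 360° = 30.43°.

30.4°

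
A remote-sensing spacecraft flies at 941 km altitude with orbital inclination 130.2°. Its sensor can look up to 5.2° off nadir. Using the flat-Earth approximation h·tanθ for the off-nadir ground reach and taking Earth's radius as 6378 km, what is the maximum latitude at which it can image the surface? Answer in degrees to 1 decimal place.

Retrograde orbit: the ground track reaches ±(180° − i) = ±(180 − 130.2) = ±49.8°.
Sensor half-swath on the ground ≈ 941·tan(5.2°) = 86 km = 0.77° of latitude.
Maximum observable latitude ≈ 49.8 + 0.77 = 50.6°.

50.6°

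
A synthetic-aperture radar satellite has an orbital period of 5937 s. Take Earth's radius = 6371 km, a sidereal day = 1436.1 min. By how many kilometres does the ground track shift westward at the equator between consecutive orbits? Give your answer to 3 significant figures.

2760 km

During one orbit Earth rotates (5937.0 / 86166) × 360° = 24.80°.
At the equator that is 24.80° × (2π·6371/360) km/° = 24.80 × 111.2 = 2758 km.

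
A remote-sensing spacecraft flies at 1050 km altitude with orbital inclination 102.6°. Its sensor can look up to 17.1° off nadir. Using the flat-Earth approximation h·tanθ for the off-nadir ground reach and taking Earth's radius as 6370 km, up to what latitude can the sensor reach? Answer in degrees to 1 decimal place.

80.3°

Retrograde orbit: the ground track reaches ±(180° − i) = ±(180 − 102.6) = ±77.4°.
Sensor half-swath on the ground ≈ 1050·tan(17.1°) = 323 km = 2.91° of latitude.
Maximum observable latitude ≈ 77.4 + 2.91 = 80.3°.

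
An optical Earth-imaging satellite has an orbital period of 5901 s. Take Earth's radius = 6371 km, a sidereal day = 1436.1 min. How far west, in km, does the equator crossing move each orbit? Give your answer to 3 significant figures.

2740 km

During one orbit Earth rotates (5901.0 / 86166) × 360° = 24.65°.
At the equator that is 24.65° × (2π·6371/360) km/° = 24.65 × 111.2 = 2741 km.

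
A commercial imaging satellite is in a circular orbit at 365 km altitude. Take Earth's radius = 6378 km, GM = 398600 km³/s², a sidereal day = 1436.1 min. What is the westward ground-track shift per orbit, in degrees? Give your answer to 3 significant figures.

Semi-major axis a = 6378 + 365 = 6743 km. Period T = 2π√(a³/μ) = 2π√(6743³/398600) = 5510.5 s = 91.84 min.
During one orbit Earth rotates (5510.5 / 86166) × 360° = 23.02°.

23.0°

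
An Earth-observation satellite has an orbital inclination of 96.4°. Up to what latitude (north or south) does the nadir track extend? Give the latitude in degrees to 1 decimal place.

83.6°

Retrograde orbit: the ground track reaches ±(180° − i) = ±(180 − 96.4) = ±83.6°.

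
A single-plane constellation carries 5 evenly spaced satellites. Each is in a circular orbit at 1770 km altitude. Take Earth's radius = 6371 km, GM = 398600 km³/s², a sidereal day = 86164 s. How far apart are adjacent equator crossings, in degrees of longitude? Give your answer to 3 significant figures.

Semi-major axis a = 6371 + 1770 = 8141 km. Period T = 2π√(a³/μ) = 2π√(8141³/398600) = 7310.2 s = 121.84 min.
Single-satellite node shift = (7310.2/86164) × 360° = 30.54°.
With 5 satellites evenly phased, successive equator crossings are 30.54/5 = 6.108° apart.

6.11°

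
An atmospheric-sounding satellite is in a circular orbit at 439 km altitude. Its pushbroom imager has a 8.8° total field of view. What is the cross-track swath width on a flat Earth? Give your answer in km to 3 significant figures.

67.6 km

Half-angle = 8.8°/2 = 4.4°.
Swath width ≈ 2h·tan(θ/2) = 2 × 439 × tan(4.4°) = 67.6 km.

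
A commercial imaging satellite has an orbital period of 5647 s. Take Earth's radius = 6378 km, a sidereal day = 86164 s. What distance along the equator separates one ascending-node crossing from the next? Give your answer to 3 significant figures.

2630 km

During one orbit Earth rotates (5647.0 / 86164) × 360° = 23.59°.
At the equator that is 23.59° × (2π·6378/360) km/° = 23.59 × 111.3 = 2626 km.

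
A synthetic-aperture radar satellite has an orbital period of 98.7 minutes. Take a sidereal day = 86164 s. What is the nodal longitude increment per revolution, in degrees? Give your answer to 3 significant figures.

T = 98.7 min = 5922.0 s.
During one orbit Earth rotates (5922.0 / 86164) × 360° = 24.74°.

24.7°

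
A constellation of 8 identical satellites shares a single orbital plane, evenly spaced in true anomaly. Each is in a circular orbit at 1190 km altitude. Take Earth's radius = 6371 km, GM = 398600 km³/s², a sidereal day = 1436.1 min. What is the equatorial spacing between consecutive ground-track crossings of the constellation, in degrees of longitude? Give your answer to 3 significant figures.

Semi-major axis a = 6371 + 1190 = 7561 km. Period T = 2π√(a³/μ) = 2π√(7561³/398600) = 6543.0 s = 109.05 min.
Single-satellite node shift = (6543.0/86166) × 360° = 27.34°.
With 8 satellites evenly phased, successive equator crossings are 27.34/8 = 3.417° apart.

3.42°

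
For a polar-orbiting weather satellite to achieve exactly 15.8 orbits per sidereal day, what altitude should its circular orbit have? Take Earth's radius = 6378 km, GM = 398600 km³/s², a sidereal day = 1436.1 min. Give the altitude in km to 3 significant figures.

318 km

Required period T = 86166 / 15.8 = 5453.5 s.
From T = 2π√(a³/μ): a = (μ T²/4π²)^(1/3) = (398600 × 5453.5² / 4π²)^(1/3) = 6696 km.
Altitude h = a − R = 6696 − 6378 = 318 km.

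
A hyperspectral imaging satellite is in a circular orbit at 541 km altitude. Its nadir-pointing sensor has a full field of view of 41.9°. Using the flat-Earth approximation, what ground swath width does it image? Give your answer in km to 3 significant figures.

Half-angle = 41.9°/2 = 20.95°.
Swath width ≈ 2h·tan(θ/2) = 2 × 541 × tan(20.95°) = 414.3 km.

414 km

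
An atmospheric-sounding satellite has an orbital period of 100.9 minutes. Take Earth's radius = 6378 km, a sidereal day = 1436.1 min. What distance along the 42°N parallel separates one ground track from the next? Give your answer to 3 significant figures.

2090 km

T = 100.9 min = 6054.0 s.
Node shift per orbit = (6054.0/86166) × 360° = 25.29°.
Equatorial spacing = 25.29 × 111.3 km/° = 2816 km.
At 42° latitude, spacing = 2816 × cos(42°) = 2092 km.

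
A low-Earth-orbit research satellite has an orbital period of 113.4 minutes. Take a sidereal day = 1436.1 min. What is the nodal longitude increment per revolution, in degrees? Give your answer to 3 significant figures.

28.4°

T = 113.4 min = 6804.0 s.
During one orbit Earth rotates (6804.0 / 86166) × 360° = 28.43°.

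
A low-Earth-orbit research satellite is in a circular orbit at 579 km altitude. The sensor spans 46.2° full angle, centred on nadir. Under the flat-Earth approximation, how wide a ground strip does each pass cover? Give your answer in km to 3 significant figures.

494 km

Half-angle = 46.2°/2 = 23.1°.
Swath width ≈ 2h·tan(θ/2) = 2 × 579 × tan(23.1°) = 493.9 km.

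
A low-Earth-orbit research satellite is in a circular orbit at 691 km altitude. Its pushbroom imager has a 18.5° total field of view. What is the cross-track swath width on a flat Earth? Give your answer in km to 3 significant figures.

Half-angle = 18.5°/2 = 9.25°.
Swath width ≈ 2h·tan(θ/2) = 2 × 691 × tan(9.25°) = 225.1 km.

225 km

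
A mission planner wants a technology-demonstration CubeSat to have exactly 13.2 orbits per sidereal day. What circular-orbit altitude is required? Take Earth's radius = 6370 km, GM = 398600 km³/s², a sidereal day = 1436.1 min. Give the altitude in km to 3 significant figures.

Required period T = 86166 / 13.2 = 6527.7 s.
From T = 2π√(a³/μ): a = (μ T²/4π²)^(1/3) = (398600 × 6527.7² / 4π²)^(1/3) = 7549 km.
Altitude h = a − R = 7549 − 6370 = 1179 km.

1180 km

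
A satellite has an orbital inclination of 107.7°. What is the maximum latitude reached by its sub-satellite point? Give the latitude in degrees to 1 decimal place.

Retrograde orbit: the ground track reaches ±(180° − i) = ±(180 − 107.7) = ±72.3°.

72.3°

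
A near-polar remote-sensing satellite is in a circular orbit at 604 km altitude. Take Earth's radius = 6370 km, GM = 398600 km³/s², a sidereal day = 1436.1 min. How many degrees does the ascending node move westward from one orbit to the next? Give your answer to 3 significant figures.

Semi-major axis a = 6370 + 604 = 6974 km. Period T = 2π√(a³/μ) = 2π√(6974³/398600) = 5796.1 s = 96.60 min.
During one orbit Earth rotates (5796.1 / 86166) × 360° = 24.22°.

24.2°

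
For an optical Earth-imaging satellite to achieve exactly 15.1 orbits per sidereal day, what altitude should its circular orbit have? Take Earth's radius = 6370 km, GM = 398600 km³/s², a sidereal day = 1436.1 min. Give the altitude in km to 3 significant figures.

532 km

Required period T = 86166 / 15.1 = 5706.4 s.
From T = 2π√(a³/μ): a = (μ T²/4π²)^(1/3) = (398600 × 5706.4² / 4π²)^(1/3) = 6902 km.
Altitude h = a − R = 6902 − 6370 = 532 km.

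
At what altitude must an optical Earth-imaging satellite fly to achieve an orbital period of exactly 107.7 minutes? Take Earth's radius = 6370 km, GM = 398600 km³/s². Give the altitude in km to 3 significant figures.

T = 107.7 min = 6462.0 s.
From T = 2π√(a³/μ): a = (μ T²/4π²)^(1/3) = (398600 × 6462.0² / 4π²)^(1/3) = 7498 km.
Altitude h = a − R = 7498 − 6370 = 1128 km.

1130 km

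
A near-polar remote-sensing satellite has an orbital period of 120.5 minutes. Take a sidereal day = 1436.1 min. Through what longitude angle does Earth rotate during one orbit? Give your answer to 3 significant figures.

30.2°

T = 120.5 min = 7230.0 s.
During one orbit Earth rotates (7230.0 / 86166) × 360° = 30.21°.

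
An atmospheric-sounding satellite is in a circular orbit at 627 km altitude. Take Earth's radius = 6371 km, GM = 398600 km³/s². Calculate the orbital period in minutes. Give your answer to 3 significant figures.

Semi-major axis a = 6371 + 627 = 6998 km. Period T = 2π√(a³/μ) = 2π√(6998³/398600) = 5826.0 s = 97.10 min.

97.1 min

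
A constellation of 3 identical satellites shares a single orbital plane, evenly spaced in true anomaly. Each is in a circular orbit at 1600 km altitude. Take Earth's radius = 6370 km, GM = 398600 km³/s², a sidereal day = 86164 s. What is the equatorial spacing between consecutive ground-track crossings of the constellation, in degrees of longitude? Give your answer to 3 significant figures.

9.86°

Semi-major axis a = 6370 + 1600 = 7970 km. Period T = 2π√(a³/μ) = 2π√(7970³/398600) = 7081.1 s = 118.02 min.
Single-satellite node shift = (7081.1/86164) × 360° = 29.59°.
With 3 satellites evenly phased, successive equator crossings are 29.59/3 = 9.862° apart.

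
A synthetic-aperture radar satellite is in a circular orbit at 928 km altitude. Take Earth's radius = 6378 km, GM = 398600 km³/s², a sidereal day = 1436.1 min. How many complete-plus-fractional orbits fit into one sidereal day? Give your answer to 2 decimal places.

13.86

Semi-major axis a = 6378 + 928 = 7306 km. Period T = 2π√(a³/μ) = 2π√(7306³/398600) = 6214.9 s = 103.58 min.
Orbits per sidereal day = 86166 / 6214.9 = 13.865.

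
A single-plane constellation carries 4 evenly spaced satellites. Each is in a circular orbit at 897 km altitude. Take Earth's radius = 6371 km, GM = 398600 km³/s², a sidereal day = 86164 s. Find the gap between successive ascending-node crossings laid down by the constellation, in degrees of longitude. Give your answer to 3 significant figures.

Semi-major axis a = 6371 + 897 = 7268 km. Period T = 2π√(a³/μ) = 2π√(7268³/398600) = 6166.4 s = 102.77 min.
Single-satellite node shift = (6166.4/86164) × 360° = 25.76°.
With 4 satellites evenly phased, successive equator crossings are 25.76/4 = 6.441° apart.

6.44°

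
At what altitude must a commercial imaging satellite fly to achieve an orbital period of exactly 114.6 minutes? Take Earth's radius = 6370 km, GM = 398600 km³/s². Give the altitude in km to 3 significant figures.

T = 114.6 min = 6876.0 s.
From T = 2π√(a³/μ): a = (μ T²/4π²)^(1/3) = (398600 × 6876.0² / 4π²)^(1/3) = 7815 km.
Altitude h = a − R = 7815 − 6370 = 1445 km.

1450 km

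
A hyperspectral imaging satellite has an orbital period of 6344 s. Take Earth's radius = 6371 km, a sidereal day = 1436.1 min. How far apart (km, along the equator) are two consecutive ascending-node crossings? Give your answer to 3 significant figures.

2950 km

During one orbit Earth rotates (6344.0 / 86166) × 360° = 26.51°.
At the equator that is 26.51° × (2π·6371/360) km/° = 26.51 × 111.2 = 2947 km.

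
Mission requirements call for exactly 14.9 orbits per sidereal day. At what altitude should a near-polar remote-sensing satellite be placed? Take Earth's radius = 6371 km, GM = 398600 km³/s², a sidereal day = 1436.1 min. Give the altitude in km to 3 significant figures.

Required period T = 86166 / 14.9 = 5783.0 s.
From T = 2π√(a³/μ): a = (μ T²/4π²)^(1/3) = (398600 × 5783.0² / 4π²)^(1/3) = 6963 km.
Altitude h = a − R = 6963 − 6371 = 592 km.

592 km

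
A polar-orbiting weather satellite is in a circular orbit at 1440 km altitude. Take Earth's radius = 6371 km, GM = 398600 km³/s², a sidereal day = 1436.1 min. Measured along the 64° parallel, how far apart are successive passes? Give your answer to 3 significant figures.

Semi-major axis a = 6371 + 1440 = 7811 km. Period T = 2π√(a³/μ) = 2π√(7811³/398600) = 6870.2 s = 114.50 min.
Node shift per orbit = (6870.2/86166) × 360° = 28.70°.
Equatorial spacing = 28.70 × 111.2 km/° = 3192 km.
At 64° latitude, spacing = 3192 × cos(64°) = 1399 km.

1400 km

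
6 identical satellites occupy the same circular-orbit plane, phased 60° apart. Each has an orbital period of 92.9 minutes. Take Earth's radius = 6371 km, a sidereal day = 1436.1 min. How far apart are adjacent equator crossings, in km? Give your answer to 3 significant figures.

T = 92.9 min = 5574.0 s.
Single-satellite node shift = (5574.0/86166) × 360° = 23.29°.
With 6 satellites evenly phased, successive equator crossings are 23.29/6 = 3.881° apart.
That is 3.881 × 111.2 = 432 km at the equator.

432 km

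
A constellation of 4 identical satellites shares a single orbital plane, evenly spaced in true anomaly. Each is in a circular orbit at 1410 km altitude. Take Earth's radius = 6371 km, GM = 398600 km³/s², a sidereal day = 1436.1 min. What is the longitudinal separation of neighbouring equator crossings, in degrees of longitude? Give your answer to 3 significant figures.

7.13°

Semi-major axis a = 6371 + 1410 = 7781 km. Period T = 2π√(a³/μ) = 2π√(7781³/398600) = 6830.7 s = 113.84 min.
Single-satellite node shift = (6830.7/86166) × 360° = 28.54°.
With 4 satellites evenly phased, successive equator crossings are 28.54/4 = 7.135° apart.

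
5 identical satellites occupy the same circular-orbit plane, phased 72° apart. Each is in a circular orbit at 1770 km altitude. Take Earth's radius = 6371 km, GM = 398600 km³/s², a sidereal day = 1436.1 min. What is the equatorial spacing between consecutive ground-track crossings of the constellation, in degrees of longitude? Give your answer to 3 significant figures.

6.11°

Semi-major axis a = 6371 + 1770 = 8141 km. Period T = 2π√(a³/μ) = 2π√(8141³/398600) = 7310.2 s = 121.84 min.
Single-satellite node shift = (7310.2/86166) × 360° = 30.54°.
With 5 satellites evenly phased, successive equator crossings are 30.54/5 = 6.108° apart.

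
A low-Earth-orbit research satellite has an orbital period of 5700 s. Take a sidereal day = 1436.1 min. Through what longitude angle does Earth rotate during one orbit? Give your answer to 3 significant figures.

23.8°

During one orbit Earth rotates (5700.0 / 86166) × 360° = 23.81°.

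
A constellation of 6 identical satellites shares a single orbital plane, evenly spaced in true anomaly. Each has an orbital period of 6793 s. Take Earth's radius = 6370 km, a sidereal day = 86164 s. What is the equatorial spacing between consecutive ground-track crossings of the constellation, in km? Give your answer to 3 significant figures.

Single-satellite node shift = (6793.0/86164) × 360° = 28.38°.
With 6 satellites evenly phased, successive equator crossings are 28.38/6 = 4.730° apart.
That is 4.730 × 111.2 = 526 km at the equator.

526 km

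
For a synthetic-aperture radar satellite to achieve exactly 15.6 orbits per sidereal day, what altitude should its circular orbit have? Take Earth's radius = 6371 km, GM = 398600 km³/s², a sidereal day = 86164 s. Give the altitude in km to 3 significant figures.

382 km

Required period T = 86164 / 15.6 = 5523.3 s.
From T = 2π√(a³/μ): a = (μ T²/4π²)^(1/3) = (398600 × 5523.3² / 4π²)^(1/3) = 6753 km.
Altitude h = a − R = 6753 − 6371 = 382 km.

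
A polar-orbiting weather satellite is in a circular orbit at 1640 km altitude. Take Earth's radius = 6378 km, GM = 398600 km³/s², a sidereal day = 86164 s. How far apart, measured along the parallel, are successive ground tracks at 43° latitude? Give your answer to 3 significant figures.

Semi-major axis a = 6378 + 1640 = 8018 km. Period T = 2π√(a³/μ) = 2π√(8018³/398600) = 7145.1 s = 119.09 min.
Node shift per orbit = (7145.1/86164) × 360° = 29.85°.
Equatorial spacing = 29.85 × 111.3 km/° = 3323 km.
At 43° latitude, spacing = 3323 × cos(43°) = 2430 km.

2430 km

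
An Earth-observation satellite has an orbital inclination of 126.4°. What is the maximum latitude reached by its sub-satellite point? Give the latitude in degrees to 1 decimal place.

53.6°

Retrograde orbit: the ground track reaches ±(180° − i) = ±(180 − 126.4) = ±53.6°.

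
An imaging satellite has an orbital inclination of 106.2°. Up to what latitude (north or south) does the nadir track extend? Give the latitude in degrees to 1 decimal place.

73.8°

Retrograde orbit: the ground track reaches ±(180° − i) = ±(180 − 106.2) = ±73.8°.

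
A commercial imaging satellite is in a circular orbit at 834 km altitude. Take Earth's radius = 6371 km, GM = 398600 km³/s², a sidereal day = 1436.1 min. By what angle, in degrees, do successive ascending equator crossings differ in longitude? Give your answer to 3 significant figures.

Semi-major axis a = 6371 + 834 = 7205 km. Period T = 2π√(a³/μ) = 2π√(7205³/398600) = 6086.4 s = 101.44 min.
During one orbit Earth rotates (6086.4 / 86166) × 360° = 25.43°.

25.4°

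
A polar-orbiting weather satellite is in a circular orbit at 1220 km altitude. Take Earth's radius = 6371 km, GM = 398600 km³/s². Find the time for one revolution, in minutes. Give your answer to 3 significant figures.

Semi-major axis a = 6371 + 1220 = 7591 km. Period T = 2π√(a³/μ) = 2π√(7591³/398600) = 6582.0 s = 109.70 min.

110 min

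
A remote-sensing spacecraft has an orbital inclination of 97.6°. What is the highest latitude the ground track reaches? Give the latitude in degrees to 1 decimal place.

Retrograde orbit: the ground track reaches ±(180° − i) = ±(180 − 97.6) = ±82.4°.

82.4°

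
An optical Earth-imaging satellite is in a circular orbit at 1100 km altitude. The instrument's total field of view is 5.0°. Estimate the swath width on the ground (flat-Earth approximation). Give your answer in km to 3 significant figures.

Half-angle = 5.0°/2 = 2.5°.
Swath width ≈ 2h·tan(θ/2) = 2 × 1100 × tan(2.5°) = 96.1 km.

96.1 km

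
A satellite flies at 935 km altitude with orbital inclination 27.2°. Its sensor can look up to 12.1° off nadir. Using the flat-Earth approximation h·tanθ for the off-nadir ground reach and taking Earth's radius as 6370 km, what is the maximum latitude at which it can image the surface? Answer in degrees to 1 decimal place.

For a prograde orbit the ground track reaches latitude ±i = ±27.2°.
Sensor half-swath on the ground ≈ 935·tan(12.1°) = 200 km = 1.80° of latitude.
Maximum observable latitude ≈ 27.2 + 1.80 = 29.0°.

29.0°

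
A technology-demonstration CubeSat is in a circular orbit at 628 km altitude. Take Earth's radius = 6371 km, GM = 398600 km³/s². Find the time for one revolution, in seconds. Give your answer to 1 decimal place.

Semi-major axis a = 6371 + 628 = 6999 km. Period T = 2π√(a³/μ) = 2π√(6999³/398600) = 5827.3 s = 97.12 min.

5827.3 seconds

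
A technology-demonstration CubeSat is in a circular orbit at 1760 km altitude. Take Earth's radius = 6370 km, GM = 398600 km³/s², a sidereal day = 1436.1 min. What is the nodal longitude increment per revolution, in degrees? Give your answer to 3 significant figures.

Semi-major axis a = 6370 + 1760 = 8130 km. Period T = 2π√(a³/μ) = 2π√(8130³/398600) = 7295.4 s = 121.59 min.
During one orbit Earth rotates (7295.4 / 86166) × 360° = 30.48°.

30.5°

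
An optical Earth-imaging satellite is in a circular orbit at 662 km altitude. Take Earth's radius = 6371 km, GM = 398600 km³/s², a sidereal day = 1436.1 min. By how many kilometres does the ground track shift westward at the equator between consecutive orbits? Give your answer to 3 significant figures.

2730 km

Semi-major axis a = 6371 + 662 = 7033 km. Period T = 2π√(a³/μ) = 2π√(7033³/398600) = 5869.8 s = 97.83 min.
During one orbit Earth rotates (5869.8 / 86166) × 360° = 24.52°.
At the equator that is 24.52° × (2π·6371/360) km/° = 24.52 × 111.2 = 2727 km.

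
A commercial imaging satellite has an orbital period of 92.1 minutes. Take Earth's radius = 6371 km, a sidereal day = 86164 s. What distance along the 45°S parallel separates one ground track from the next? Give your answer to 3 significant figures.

T = 92.1 min = 5526.0 s.
Node shift per orbit = (5526.0/86164) × 360° = 23.09°.
Equatorial spacing = 23.09 × 111.2 km/° = 2567 km.
At 45° latitude, spacing = 2567 × cos(45°) = 1815 km.

1820 km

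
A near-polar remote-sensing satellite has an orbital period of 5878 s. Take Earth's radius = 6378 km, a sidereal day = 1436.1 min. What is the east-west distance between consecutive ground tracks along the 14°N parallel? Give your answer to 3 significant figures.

Node shift per orbit = (5878.0/86166) × 360° = 24.56°.
Equatorial spacing = 24.56 × 111.3 km/° = 2734 km.
At 14° latitude, spacing = 2734 × cos(14°) = 2653 km.

2650 km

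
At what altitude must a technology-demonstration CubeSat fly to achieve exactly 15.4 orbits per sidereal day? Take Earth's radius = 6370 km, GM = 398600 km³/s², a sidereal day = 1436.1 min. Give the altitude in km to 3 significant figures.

Required period T = 86166 / 15.4 = 5595.2 s.
From T = 2π√(a³/μ): a = (μ T²/4π²)^(1/3) = (398600 × 5595.2² / 4π²)^(1/3) = 6812 km.
Altitude h = a − R = 6812 − 6370 = 442 km.

442 km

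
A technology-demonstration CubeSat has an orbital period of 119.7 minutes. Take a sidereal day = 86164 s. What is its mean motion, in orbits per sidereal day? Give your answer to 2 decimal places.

12.00

T = 119.7 min = 7182.0 s.
Orbits per sidereal day = 86164 / 7182.0 = 11.997.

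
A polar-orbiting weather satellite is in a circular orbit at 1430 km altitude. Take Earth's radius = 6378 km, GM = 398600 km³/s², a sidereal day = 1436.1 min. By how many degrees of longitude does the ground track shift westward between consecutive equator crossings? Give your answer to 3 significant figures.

28.7°

Semi-major axis a = 6378 + 1430 = 7808 km. Period T = 2π√(a³/μ) = 2π√(7808³/398600) = 6866.3 s = 114.44 min.
During one orbit Earth rotates (6866.3 / 86166) × 360° = 28.69°.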